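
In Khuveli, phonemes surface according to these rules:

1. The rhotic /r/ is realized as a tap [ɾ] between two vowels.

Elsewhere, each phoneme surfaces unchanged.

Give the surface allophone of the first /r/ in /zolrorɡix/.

/r/ (between /l/ and /o/) is in the target of rule 1 but the environment (between two vowels) is not met → [r].

[r]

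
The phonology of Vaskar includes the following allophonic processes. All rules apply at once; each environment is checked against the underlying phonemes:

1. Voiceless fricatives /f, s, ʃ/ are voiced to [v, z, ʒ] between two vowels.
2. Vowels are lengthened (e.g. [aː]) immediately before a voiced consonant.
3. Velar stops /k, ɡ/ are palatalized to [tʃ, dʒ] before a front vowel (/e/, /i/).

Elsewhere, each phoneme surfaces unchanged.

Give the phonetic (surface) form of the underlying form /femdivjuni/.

[feːmdiːvjuːni]

/f/ (word-initial) fails the environment for rule 1, so it stays [f].
/e/ — between /f/ and /m/, before a voiced consonant — surfaces as [eː] (rule 2).
/m/ — not in any rule's target class → [m].
/d/ (between /m/ and /i/): no rule targets it → [d].
/i/ (between /d/ and /v/): before a voiced consonant, so rule 2 applies → [iː].
/v/ (between /i/ and /j/) is unaffected → [v].
/j/ (between /v/ and /u/) is unaffected → [j].
/u/ — between /j/ and /n/, before a voiced consonant — surfaces as [uː] (rule 2).
/n/ stays [n].
/i/ — word-final; rule 2 does not apply here → [i].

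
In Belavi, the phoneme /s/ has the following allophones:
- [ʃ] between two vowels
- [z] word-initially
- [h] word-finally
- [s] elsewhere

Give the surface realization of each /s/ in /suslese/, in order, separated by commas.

[z], [s], [ʃ]

Occurrence 1 (position 1): word-initially → [z].
Occurrence 2 (position 3): no conditioning environment matches → elsewhere allophone [s].
Occurrence 3 (position 6): between two vowels → [ʃ].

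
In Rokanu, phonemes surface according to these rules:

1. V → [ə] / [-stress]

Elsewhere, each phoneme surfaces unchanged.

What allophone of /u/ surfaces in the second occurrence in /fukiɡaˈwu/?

/u/ (word-final): rule 1 targets it, but not in an unstressed syllable → unchanged [u].

[u]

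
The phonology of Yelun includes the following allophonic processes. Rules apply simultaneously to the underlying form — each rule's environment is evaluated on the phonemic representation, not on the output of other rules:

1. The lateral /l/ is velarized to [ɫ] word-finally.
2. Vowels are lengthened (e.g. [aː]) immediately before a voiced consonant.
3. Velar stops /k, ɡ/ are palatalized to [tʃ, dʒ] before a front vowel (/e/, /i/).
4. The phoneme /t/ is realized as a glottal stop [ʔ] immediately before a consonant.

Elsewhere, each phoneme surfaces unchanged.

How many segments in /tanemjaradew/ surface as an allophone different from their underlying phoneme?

5

Segments that undergo a rule: /a/ → [aː] (rule 2); /e/ → [eː] (rule 2); /a/ → [aː] (rule 2); /a/ → [aː] (rule 2); /e/ → [eː] (rule 2).
All other segments surface unchanged.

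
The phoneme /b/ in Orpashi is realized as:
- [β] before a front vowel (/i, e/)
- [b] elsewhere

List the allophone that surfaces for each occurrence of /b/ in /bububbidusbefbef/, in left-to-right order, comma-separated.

[b], [b], [b], [β], [β], [β]

Occurrence 1 (position 1): no conditioning environment matches → elsewhere allophone [b].
Occurrence 2 (position 3): no conditioning environment matches → elsewhere allophone [b].
Occurrence 3 (position 5): no conditioning environment matches → elsewhere allophone [b].
Occurrence 4 (position 6): before a front vowel (/i, e/) → [β].
Occurrence 5 (position 11): before a front vowel (/i, e/) → [β].
Occurrence 6 (position 14): before a front vowel (/i, e/) → [β].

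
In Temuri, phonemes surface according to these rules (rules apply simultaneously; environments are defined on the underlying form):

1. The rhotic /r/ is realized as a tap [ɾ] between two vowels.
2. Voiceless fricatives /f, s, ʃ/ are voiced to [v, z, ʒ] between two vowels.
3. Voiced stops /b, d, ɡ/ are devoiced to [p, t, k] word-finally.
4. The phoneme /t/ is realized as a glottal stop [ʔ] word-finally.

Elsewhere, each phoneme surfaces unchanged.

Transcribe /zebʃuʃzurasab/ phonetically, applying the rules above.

/z/ (word-initial): no rule targets it → [z].
/e/ (between /z/ and /b/): no rule targets it → [e].
/b/ (between /e/ and /ʃ/) fails the environment for rule 3, so it stays [b].
/ʃ/ (between /b/ and /u/) is in the target of rule 2 but the environment (between two vowels) is not met → [ʃ].
/u/ stays [u].
/ʃ/ (between /u/ and /z/): rule 2 targets it, but not between two vowels → unchanged [ʃ].
/z/ (between /ʃ/ and /u/) is unaffected → [z].
/u/ (between /z/ and /r/) is unaffected → [u].
/r/ — between /u/ and /a/, between two vowels — surfaces as [ɾ] (rule 1).
/a/ stays [a].
/s/ (between /a/ and /a/): between two vowels, so rule 2 applies → [z].
/a/ (between /s/ and /b/): no rule targets it → [a].
/b/ — word-final, word-finally — surfaces as [p] (rule 3).

[zebʃuʃzuɾazap]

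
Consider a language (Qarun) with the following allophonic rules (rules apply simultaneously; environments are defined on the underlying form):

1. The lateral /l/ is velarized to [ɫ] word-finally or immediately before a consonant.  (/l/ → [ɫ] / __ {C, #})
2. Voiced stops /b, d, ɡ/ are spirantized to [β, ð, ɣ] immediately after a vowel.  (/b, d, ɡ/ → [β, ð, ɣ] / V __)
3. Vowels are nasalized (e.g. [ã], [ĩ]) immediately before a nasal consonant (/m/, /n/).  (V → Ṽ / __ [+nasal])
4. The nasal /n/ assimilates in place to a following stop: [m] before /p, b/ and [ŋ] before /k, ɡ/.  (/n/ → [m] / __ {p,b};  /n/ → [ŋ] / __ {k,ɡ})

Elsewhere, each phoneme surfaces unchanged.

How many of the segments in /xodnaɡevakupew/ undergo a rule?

Segments that undergo a rule: /d/ → [ð] (rule 2); /ɡ/ → [ɣ] (rule 2).
All other segments surface unchanged.

2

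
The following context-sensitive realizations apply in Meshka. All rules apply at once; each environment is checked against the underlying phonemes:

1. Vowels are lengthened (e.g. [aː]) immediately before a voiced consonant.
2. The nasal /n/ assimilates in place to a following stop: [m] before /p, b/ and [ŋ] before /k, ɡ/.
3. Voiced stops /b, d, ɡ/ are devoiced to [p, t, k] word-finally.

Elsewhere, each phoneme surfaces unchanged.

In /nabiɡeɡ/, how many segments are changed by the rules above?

4

Segments that undergo a rule: /a/ → [aː] (rule 1); /i/ → [iː] (rule 1); /e/ → [eː] (rule 1); /ɡ/ → [k] (rule 3).
All other segments surface unchanged.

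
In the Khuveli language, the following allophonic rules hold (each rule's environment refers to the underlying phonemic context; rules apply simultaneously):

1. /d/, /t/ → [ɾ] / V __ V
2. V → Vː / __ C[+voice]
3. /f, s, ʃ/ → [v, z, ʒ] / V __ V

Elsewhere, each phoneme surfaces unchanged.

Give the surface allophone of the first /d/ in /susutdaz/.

[d]

/d/ (between /t/ and /a/) fails the environment for rule 1, so it stays [d].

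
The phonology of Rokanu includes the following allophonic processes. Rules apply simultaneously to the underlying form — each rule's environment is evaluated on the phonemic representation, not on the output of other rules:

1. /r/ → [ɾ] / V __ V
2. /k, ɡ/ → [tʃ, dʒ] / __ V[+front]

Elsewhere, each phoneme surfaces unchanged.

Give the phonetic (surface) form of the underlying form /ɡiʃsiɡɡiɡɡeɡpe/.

[dʒiʃsiɡdʒiɡdʒeɡpe]

/ɡ/ — word-initial, before a front vowel — surfaces as [dʒ] (rule 2).
/ɡ/ (between /i/ and /ɡ/) fails the environment for rule 2, so it stays [ɡ].
/ɡ/ — between /ɡ/ and /i/, before a front vowel — surfaces as [dʒ] (rule 2).
/ɡ/ (between /i/ and /ɡ/): rule 2 targets it, but not before a front vowel → unchanged [ɡ].
/ɡ/ — between /ɡ/ and /e/, before a front vowel — surfaces as [dʒ] (rule 2).
/ɡ/ (between /e/ and /p/) is in the target of rule 2 but the environment (before a front vowel) is not met → [ɡ].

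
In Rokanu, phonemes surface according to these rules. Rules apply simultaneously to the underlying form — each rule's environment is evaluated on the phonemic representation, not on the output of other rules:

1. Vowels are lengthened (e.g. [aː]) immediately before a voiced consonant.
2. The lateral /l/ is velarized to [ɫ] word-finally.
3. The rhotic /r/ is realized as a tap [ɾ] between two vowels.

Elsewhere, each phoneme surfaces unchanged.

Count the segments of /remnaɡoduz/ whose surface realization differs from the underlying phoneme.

4

Segments that undergo a rule: /e/ → [eː] (rule 1); /a/ → [aː] (rule 1); /o/ → [oː] (rule 1); /u/ → [uː] (rule 1).
All other segments surface unchanged.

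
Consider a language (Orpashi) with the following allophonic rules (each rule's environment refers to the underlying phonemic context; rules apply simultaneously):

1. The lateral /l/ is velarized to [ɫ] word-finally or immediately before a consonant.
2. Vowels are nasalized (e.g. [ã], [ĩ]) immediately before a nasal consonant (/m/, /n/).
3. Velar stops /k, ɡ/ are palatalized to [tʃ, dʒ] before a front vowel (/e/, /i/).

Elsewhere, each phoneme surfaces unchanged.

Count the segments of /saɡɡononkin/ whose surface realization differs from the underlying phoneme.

Segments that undergo a rule: /o/ → [õ] (rule 2); /o/ → [õ] (rule 2); /k/ → [tʃ] (rule 3); /i/ → [ĩ] (rule 2).
All other segments surface unchanged.

4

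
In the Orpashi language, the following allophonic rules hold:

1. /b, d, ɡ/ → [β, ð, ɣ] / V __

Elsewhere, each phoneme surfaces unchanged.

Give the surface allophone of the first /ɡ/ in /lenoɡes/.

[ɣ]

/ɡ/ (between /o/ and /e/): immediately after a vowel, so rule 1 applies → [ɣ].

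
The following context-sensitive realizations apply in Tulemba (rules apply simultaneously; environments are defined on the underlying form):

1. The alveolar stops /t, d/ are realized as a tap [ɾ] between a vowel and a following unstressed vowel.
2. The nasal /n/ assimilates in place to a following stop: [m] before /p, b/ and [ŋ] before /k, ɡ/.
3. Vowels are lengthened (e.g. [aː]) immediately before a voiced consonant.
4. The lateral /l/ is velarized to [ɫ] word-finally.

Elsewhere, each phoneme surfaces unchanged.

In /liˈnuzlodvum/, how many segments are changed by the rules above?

Segments that undergo a rule: /i/ → [iː] (rule 3); /u/ → [uː] (rule 3); /o/ → [oː] (rule 3); /u/ → [uː] (rule 3).
All other segments surface unchanged.

4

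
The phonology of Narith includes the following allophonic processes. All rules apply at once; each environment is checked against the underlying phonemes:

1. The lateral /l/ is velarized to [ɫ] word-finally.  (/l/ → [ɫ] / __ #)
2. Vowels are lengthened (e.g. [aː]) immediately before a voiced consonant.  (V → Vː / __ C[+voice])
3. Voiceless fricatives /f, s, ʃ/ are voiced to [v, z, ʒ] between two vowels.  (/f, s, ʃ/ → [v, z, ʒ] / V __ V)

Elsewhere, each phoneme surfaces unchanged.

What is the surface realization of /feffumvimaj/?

/f/ (word-initial): rule 3 targets it, but not between two vowels → unchanged [f].
/e/ (between /f/ and /f/) is in the target of rule 2 but the environment (before a voiced consonant) is not met → [e].
/f/ (between /e/ and /f/) fails the environment for rule 3, so it stays [f].
/f/ — between /f/ and /u/; rule 3 does not apply here → [f].
/u/ — between /f/ and /m/, before a voiced consonant — surfaces as [uː] (rule 2).
/m/ — not in any rule's target class → [m].
/v/ (between /m/ and /i/): no rule targets it → [v].
/i/ — between /v/ and /m/, before a voiced consonant — surfaces as [iː] (rule 2).
/m/ stays [m].
/a/ (between /m/ and /j/) occurs before a voiced consonant → [aː] by rule 2.
/j/ stays [j].

[feffuːmviːmaːj]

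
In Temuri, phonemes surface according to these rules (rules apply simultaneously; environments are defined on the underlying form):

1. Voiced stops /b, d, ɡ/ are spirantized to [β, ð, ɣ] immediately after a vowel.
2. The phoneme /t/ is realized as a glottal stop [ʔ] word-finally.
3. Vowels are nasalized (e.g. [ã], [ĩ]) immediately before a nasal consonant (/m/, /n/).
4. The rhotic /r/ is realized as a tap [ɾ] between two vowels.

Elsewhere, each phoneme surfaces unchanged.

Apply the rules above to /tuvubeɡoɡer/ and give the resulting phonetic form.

[tuvuβeɣoɣer]

/t/ (word-initial): rule 2 targets it, but not word-finally → unchanged [t].
/u/ — between /t/ and /v/; rule 3 does not apply here → [u].
/u/ (between /v/ and /b/): rule 3 targets it, but not before a nasal consonant → unchanged [u].
/b/ — between /u/ and /e/, immediately after a vowel — surfaces as [β] (rule 1).
/e/ (between /b/ and /ɡ/) is in the target of rule 3 but the environment (before a nasal consonant) is not met → [e].
/ɡ/ meets the environment for rule 1 (immediately after a vowel) → [ɣ].
/o/ — between /ɡ/ and /ɡ/; rule 3 does not apply here → [o].
Rule 1 applies to /ɡ/ (between /o/ and /e/: immediately after a vowel) → [ɣ].
/e/ — between /ɡ/ and /r/; rule 3 does not apply here → [e].
/r/ (word-final) is in the target of rule 4 but the environment (between two vowels) is not met → [r].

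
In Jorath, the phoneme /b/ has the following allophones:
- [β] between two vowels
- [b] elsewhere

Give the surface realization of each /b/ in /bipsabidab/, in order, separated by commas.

Occurrence 1 (position 1): no conditioning environment matches → elsewhere allophone [b].
Occurrence 2 (position 6): between two vowels → [β].
Occurrence 3 (position 10): no conditioning environment matches → elsewhere allophone [b].

[b], [β], [b]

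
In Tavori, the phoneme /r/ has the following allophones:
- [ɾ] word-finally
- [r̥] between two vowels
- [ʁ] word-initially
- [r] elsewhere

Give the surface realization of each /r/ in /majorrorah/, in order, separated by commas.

[r], [r], [r̥]

Occurrence 1 (position 5): no conditioning environment matches → elsewhere allophone [r].
Occurrence 2 (position 6): no conditioning environment matches → elsewhere allophone [r].
Occurrence 3 (position 8): between two vowels → [r̥].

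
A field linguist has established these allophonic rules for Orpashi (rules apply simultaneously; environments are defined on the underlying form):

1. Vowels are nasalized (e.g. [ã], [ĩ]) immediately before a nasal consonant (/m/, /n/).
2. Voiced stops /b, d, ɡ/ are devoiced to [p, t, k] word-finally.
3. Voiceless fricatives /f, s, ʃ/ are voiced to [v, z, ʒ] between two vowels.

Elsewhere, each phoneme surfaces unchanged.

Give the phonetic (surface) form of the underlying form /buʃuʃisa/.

[buʒuʒiza]

/b/ (word-initial) is in the target of rule 2 but the environment (word-finally) is not met → [b].
/u/ — between /b/ and /ʃ/; rule 1 does not apply here → [u].
/ʃ/ (between /u/ and /u/): between two vowels, so rule 3 applies → [ʒ].
/u/ (between /ʃ/ and /ʃ/): rule 1 targets it, but not before a nasal consonant → unchanged [u].
Rule 3 applies to /ʃ/ (between /u/ and /i/: between two vowels) → [ʒ].
/i/ (between /ʃ/ and /s/) fails the environment for rule 1, so it stays [i].
/s/ (between /i/ and /a/) occurs between two vowels → [z] by rule 3.
/a/ (word-final) is in the target of rule 1 but the environment (before a nasal consonant) is not met → [a].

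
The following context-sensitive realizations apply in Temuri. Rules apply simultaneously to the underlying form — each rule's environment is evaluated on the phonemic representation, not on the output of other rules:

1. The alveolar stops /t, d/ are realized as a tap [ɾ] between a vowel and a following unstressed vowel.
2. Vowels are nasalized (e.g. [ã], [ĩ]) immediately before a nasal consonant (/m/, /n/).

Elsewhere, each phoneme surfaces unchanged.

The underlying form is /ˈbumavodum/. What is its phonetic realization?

[ˈbũmavoɾũm]

/u/ (between /b/ and /m/) occurs before a nasal consonant → [ũ] by rule 2.
/a/ (between /m/ and /v/) is in the target of rule 2 but the environment (before a nasal consonant) is not met → [a].
/o/ — between /v/ and /d/; rule 2 does not apply here → [o].
/d/ (between /o/ and /u/) occurs between a vowel and a following unstressed vowel → [ɾ] by rule 1.
/u/ (between /d/ and /m/): before a nasal consonant, so rule 2 applies → [ũ].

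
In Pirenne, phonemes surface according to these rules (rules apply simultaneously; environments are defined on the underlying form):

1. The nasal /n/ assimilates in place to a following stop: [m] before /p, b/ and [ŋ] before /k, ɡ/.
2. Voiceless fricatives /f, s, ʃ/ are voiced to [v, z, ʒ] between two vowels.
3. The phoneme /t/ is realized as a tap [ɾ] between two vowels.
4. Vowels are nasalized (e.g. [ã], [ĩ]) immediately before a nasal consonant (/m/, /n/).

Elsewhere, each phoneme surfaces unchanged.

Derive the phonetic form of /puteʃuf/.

[puɾeʒuf]

/u/ (between /p/ and /t/) is in the target of rule 4 but the environment (before a nasal consonant) is not met → [u].
/t/ (between /u/ and /e/): between two vowels, so rule 3 applies → [ɾ].
/e/ (between /t/ and /ʃ/) fails the environment for rule 4, so it stays [e].
/ʃ/ (between /e/ and /u/): between two vowels, so rule 2 applies → [ʒ].
/u/ (between /ʃ/ and /f/) fails the environment for rule 4, so it stays [u].
/f/ (word-final) fails the environment for rule 2, so it stays [f].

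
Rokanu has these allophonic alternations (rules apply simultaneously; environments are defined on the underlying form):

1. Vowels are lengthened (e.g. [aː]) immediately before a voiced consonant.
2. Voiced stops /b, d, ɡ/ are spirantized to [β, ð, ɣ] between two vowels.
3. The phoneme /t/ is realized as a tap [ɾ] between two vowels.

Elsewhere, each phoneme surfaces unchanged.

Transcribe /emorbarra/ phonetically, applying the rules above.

/e/ (word-initial) occurs before a voiced consonant → [eː] by rule 1.
/o/ (between /m/ and /r/) occurs before a voiced consonant → [oː] by rule 1.
/b/ (between /r/ and /a/) fails the environment for rule 2, so it stays [b].
/a/ meets the environment for rule 1 (before a voiced consonant) → [aː].
/a/ (word-final): rule 1 targets it, but not before a voiced consonant → unchanged [a].

[eːmoːrbaːrra]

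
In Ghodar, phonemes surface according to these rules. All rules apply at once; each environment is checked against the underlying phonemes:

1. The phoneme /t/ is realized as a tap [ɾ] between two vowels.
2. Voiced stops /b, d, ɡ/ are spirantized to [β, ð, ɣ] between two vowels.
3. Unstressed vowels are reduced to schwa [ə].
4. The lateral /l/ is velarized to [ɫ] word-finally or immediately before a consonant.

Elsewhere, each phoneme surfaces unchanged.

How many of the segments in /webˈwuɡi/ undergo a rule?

Segments that undergo a rule: /e/ → [ə] (rule 3); /ɡ/ → [ɣ] (rule 2); /i/ → [ə] (rule 3).
All other segments surface unchanged.

3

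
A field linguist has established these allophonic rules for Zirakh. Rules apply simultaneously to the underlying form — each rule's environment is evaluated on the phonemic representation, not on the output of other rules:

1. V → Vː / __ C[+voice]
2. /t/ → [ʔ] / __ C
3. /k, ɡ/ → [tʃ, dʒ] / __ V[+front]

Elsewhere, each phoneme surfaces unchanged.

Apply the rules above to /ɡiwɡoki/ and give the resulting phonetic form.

/ɡ/ meets the environment for rule 3 (before a front vowel) → [dʒ].
Rule 1 applies to /i/ (between /ɡ/ and /w/: before a voiced consonant) → [iː].
/w/ — not in any rule's target class → [w].
/ɡ/ (between /w/ and /o/) is in the target of rule 3 but the environment (before a front vowel) is not met → [ɡ].
/o/ (between /ɡ/ and /k/) fails the environment for rule 1, so it stays [o].
/k/ meets the environment for rule 3 (before a front vowel) → [tʃ].
/i/ (word-final) is in the target of rule 1 but the environment (before a voiced consonant) is not met → [i].

[dʒiːwɡotʃi]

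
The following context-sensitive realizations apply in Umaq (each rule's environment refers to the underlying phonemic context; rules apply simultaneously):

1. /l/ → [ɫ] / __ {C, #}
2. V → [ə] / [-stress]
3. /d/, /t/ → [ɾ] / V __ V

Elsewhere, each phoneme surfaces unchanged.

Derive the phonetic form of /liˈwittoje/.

[ləˈwittəjə]

/l/ — word-initial; rule 1 does not apply here → [l].
/i/ (between /l/ and /w/): in an unstressed syllable, so rule 2 applies → [ə].
/w/ stays [w].
/i/ (between /w/ and /t/) fails the environment for rule 2, so it stays [i].
/t/ (between /i/ and /t/) is in the target of rule 3 but the environment (between two vowels) is not met → [t].
/t/ (between /t/ and /o/) fails the environment for rule 3, so it stays [t].
Rule 2 applies to /o/ (between /t/ and /j/: in an unstressed syllable) → [ə].
/j/ — not in any rule's target class → [j].
Rule 2 applies to /e/ (word-final: in an unstressed syllable) → [ə].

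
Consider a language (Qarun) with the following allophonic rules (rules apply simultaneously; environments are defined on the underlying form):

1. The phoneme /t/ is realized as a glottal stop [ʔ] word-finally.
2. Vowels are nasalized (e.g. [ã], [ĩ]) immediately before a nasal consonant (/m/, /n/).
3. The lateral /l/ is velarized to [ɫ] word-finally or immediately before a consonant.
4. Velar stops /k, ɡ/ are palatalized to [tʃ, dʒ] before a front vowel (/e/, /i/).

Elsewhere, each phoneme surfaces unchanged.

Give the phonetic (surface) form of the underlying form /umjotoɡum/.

Rule 2 applies to /u/ (word-initial: before a nasal consonant) → [ũ].
/o/ (between /j/ and /t/) is in the target of rule 2 but the environment (before a nasal consonant) is not met → [o].
/t/ (between /o/ and /o/) is in the target of rule 1 but the environment (word-finally) is not met → [t].
/o/ (between /t/ and /ɡ/): rule 2 targets it, but not before a nasal consonant → unchanged [o].
/ɡ/ (between /o/ and /u/) is in the target of rule 4 but the environment (before a front vowel) is not met → [ɡ].
/u/ (between /ɡ/ and /m/) occurs before a nasal consonant → [ũ] by rule 2.

[ũmjotoɡũm]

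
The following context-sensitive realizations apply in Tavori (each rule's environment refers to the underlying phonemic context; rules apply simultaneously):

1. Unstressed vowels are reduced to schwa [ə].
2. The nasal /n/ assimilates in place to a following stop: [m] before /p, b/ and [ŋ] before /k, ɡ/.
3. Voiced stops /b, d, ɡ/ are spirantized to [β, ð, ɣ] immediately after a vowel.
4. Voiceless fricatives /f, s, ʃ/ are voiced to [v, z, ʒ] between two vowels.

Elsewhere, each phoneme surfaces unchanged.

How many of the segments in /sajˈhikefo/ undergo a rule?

4

Segments that undergo a rule: /a/ → [ə] (rule 1); /e/ → [ə] (rule 1); /f/ → [v] (rule 4); /o/ → [ə] (rule 1).
All other segments surface unchanged.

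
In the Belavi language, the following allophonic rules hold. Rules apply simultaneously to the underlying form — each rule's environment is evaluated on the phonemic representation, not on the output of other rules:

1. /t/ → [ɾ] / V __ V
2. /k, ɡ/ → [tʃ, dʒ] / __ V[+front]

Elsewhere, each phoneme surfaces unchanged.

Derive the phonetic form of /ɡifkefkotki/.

/ɡ/ meets the environment for rule 2 (before a front vowel) → [dʒ].
/i/ (between /ɡ/ and /f/): no rule targets it → [i].
/f/ — not in any rule's target class → [f].
Rule 2 applies to /k/ (between /f/ and /e/: before a front vowel) → [tʃ].
/e/ — not in any rule's target class → [e].
/f/ (between /e/ and /k/): no rule targets it → [f].
/k/ (between /f/ and /o/) is in the target of rule 2 but the environment (before a front vowel) is not met → [k].
/o/ stays [o].
/t/ — between /o/ and /k/; rule 1 does not apply here → [t].
/k/ meets the environment for rule 2 (before a front vowel) → [tʃ].
/i/ (word-final) is unaffected → [i].

[dʒiftʃefkottʃi]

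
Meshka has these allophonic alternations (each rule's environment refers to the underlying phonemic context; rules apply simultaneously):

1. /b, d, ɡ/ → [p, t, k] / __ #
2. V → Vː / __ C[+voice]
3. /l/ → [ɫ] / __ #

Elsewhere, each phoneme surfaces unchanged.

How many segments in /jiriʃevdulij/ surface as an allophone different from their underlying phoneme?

Segments that undergo a rule: /i/ → [iː] (rule 2); /e/ → [eː] (rule 2); /u/ → [uː] (rule 2); /i/ → [iː] (rule 2).
All other segments surface unchanged.

4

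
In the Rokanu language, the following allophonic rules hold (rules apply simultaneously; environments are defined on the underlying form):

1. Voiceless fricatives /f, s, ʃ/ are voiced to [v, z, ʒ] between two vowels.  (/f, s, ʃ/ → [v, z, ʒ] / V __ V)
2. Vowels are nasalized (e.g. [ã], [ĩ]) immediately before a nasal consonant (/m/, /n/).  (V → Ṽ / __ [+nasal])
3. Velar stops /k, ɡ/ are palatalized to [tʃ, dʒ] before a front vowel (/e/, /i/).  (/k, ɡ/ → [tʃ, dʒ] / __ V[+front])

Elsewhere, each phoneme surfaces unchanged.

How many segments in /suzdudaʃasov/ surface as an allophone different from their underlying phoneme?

Segments that undergo a rule: /ʃ/ → [ʒ] (rule 1); /s/ → [z] (rule 1).
All other segments surface unchanged.

2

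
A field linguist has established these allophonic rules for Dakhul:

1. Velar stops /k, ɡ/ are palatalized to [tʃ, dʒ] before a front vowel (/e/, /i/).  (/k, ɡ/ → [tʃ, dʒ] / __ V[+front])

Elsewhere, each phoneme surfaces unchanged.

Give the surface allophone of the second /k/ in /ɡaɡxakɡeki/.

Rule 1 applies to /k/ (between /e/ and /i/: before a front vowel) → [tʃ].

[tʃ]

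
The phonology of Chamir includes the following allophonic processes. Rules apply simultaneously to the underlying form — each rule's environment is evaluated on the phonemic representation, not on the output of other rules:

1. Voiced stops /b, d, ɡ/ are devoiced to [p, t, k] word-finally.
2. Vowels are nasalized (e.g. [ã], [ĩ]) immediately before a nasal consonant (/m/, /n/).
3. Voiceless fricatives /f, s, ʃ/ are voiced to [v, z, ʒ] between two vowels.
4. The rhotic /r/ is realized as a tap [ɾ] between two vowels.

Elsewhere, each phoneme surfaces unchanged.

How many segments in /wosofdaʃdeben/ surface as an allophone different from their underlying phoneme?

Segments that undergo a rule: /s/ → [z] (rule 3); /e/ → [ẽ] (rule 2).
All other segments surface unchanged.

2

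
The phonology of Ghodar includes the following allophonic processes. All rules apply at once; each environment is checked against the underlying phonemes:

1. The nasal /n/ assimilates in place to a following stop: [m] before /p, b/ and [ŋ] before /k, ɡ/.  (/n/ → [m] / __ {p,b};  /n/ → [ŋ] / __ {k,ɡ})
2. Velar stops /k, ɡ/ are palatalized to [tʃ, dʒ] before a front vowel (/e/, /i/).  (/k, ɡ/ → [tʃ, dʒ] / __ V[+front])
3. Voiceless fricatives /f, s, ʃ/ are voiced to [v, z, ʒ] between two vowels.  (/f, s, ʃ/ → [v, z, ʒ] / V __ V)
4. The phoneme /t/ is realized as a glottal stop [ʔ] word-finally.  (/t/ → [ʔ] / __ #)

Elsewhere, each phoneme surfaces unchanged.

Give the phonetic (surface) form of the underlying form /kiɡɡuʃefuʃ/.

[tʃiɡɡuʒevuʃ]

Rule 2 applies to /k/ (word-initial: before a front vowel) → [tʃ].
/i/ (between /k/ and /ɡ/): no rule targets it → [i].
/ɡ/ (between /i/ and /ɡ/): rule 2 targets it, but not before a front vowel → unchanged [ɡ].
/ɡ/ (between /ɡ/ and /u/) is in the target of rule 2 but the environment (before a front vowel) is not met → [ɡ].
/u/ — not in any rule's target class → [u].
Rule 3 applies to /ʃ/ (between /u/ and /e/: between two vowels) → [ʒ].
/e/ (between /ʃ/ and /f/): no rule targets it → [e].
/f/ (between /e/ and /u/): between two vowels, so rule 3 applies → [v].
/u/ stays [u].
/ʃ/ (word-final) fails the environment for rule 3, so it stays [ʃ].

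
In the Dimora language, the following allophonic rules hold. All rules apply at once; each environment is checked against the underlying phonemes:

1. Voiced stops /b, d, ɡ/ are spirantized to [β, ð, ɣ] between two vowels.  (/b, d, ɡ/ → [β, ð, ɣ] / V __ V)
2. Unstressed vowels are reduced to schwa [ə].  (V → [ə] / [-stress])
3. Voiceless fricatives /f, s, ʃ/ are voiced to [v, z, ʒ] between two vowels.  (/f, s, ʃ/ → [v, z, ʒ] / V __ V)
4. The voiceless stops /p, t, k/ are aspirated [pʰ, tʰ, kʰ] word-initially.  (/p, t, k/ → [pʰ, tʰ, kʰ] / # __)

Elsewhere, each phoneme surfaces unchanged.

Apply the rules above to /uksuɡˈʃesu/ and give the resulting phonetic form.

/u/ meets the environment for rule 2 (in an unstressed syllable) → [ə].
/k/ (between /u/ and /s/): rule 4 targets it, but not word-initially → unchanged [k].
/s/ (between /k/ and /u/) is in the target of rule 3 but the environment (between two vowels) is not met → [s].
/u/ (between /s/ and /ɡ/): in an unstressed syllable, so rule 2 applies → [ə].
/ɡ/ (between /u/ and /ʃ/) is in the target of rule 1 but the environment (between two vowels) is not met → [ɡ].
/ʃ/ (between /ɡ/ and /e/): rule 3 targets it, but not between two vowels → unchanged [ʃ].
/e/ (between /ʃ/ and /s/): rule 2 targets it, but not in an unstressed syllable → unchanged [e].
/s/ — between /e/ and /u/, between two vowels — surfaces as [z] (rule 3).
/u/ meets the environment for rule 2 (in an unstressed syllable) → [ə].

[əksəɡˈʃezə]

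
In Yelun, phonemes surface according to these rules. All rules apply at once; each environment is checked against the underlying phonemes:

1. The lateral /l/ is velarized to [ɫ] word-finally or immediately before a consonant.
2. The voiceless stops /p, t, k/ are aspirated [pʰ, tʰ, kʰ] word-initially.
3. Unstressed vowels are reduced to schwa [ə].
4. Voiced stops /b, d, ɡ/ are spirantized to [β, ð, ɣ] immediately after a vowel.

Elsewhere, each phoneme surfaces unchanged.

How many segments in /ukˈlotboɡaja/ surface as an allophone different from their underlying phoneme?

Segments that undergo a rule: /u/ → [ə] (rule 3); /o/ → [ə] (rule 3); /ɡ/ → [ɣ] (rule 4); /a/ → [ə] (rule 3); /a/ → [ə] (rule 3).
All other segments surface unchanged.

5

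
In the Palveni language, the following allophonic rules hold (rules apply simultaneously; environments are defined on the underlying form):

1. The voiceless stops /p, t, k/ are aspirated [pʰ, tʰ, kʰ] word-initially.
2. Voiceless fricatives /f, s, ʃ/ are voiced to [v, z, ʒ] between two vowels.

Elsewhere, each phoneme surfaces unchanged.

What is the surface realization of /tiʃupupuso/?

[tʰiʒupupuzo]

/t/ (word-initial) occurs word-initially → [tʰ] by rule 1.
/i/ (between /t/ and /ʃ/): no rule targets it → [i].
/ʃ/ meets the environment for rule 2 (between two vowels) → [ʒ].
/u/ (between /ʃ/ and /p/): no rule targets it → [u].
/p/ (between /u/ and /u/) fails the environment for rule 1, so it stays [p].
/u/ stays [u].
/p/ — between /u/ and /u/; rule 1 does not apply here → [p].
/u/ — not in any rule's target class → [u].
/s/ (between /u/ and /o/) occurs between two vowels → [z] by rule 2.
/o/ — not in any rule's target class → [o].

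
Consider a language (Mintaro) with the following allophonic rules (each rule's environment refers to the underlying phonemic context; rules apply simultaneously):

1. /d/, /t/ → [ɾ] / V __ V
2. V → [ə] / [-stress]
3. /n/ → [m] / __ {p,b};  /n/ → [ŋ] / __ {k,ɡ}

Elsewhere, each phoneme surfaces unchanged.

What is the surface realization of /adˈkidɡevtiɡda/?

[ədˈkidɡəvtəɡdə]

/a/ meets the environment for rule 2 (in an unstressed syllable) → [ə].
/d/ (between /a/ and /k/) fails the environment for rule 1, so it stays [d].
/k/ stays [k].
/i/ — between /k/ and /d/; rule 2 does not apply here → [i].
/d/ (between /i/ and /ɡ/): rule 1 targets it, but not between two vowels → unchanged [d].
/ɡ/ (between /d/ and /e/): no rule targets it → [ɡ].
/e/ — between /ɡ/ and /v/, in an unstressed syllable — surfaces as [ə] (rule 2).
/v/ (between /e/ and /t/) is unaffected → [v].
/t/ — between /v/ and /i/; rule 1 does not apply here → [t].
/i/ (between /t/ and /ɡ/): in an unstressed syllable, so rule 2 applies → [ə].
/ɡ/ — not in any rule's target class → [ɡ].
/d/ (between /ɡ/ and /a/): rule 1 targets it, but not between two vowels → unchanged [d].
/a/ meets the environment for rule 2 (in an unstressed syllable) → [ə].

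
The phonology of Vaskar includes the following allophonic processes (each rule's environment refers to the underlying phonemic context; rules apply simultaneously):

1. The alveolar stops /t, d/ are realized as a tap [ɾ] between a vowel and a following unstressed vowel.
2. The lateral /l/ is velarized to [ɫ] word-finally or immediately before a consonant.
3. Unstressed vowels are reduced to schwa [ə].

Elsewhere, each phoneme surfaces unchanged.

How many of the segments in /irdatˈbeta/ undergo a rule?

Segments that undergo a rule: /i/ → [ə] (rule 3); /a/ → [ə] (rule 3); /t/ → [ɾ] (rule 1); /a/ → [ə] (rule 3).
All other segments surface unchanged.

4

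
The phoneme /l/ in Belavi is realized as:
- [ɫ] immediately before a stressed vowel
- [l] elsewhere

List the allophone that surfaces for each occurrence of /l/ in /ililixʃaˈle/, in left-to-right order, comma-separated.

[l], [l], [ɫ]

Occurrence 1 (position 2): no conditioning environment matches → elsewhere allophone [l].
Occurrence 2 (position 4): no conditioning environment matches → elsewhere allophone [l].
Occurrence 3 (position 9): immediately before a stressed vowel → [ɫ].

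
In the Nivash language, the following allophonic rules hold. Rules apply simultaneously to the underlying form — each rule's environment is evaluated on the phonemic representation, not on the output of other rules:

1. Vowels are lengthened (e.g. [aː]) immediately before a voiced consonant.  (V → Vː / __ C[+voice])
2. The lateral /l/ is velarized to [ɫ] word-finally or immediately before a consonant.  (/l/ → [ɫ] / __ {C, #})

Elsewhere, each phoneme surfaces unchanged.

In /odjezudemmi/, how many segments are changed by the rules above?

4

Segments that undergo a rule: /o/ → [oː] (rule 1); /e/ → [eː] (rule 1); /u/ → [uː] (rule 1); /e/ → [eː] (rule 1).
All other segments surface unchanged.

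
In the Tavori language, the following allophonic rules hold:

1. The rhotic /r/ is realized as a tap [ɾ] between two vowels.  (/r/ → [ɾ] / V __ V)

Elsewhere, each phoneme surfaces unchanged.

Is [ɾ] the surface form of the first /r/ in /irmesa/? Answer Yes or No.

/r/ (between /i/ and /m/): rule 1 targets it, but not between two vowels → unchanged [r].
The actual realization is [r], not [ɾ].

No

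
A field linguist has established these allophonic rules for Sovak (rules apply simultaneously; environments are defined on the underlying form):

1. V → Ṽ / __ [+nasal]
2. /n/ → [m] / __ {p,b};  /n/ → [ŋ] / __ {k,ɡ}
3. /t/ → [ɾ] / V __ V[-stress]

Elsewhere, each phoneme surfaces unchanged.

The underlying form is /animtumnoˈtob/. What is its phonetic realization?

[ãnĩmtũmnoˈtob]

/a/ meets the environment for rule 1 (before a nasal consonant) → [ã].
/n/ (between /a/ and /i/): rule 2 targets it, but not before a labial or velar stop → unchanged [n].
Rule 1 applies to /i/ (between /n/ and /m/: before a nasal consonant) → [ĩ].
/t/ (between /m/ and /u/): rule 3 targets it, but not between a vowel and a following unstressed vowel → unchanged [t].
/u/ meets the environment for rule 1 (before a nasal consonant) → [ũ].
/n/ (between /m/ and /o/) is in the target of rule 2 but the environment (before a labial or velar stop) is not met → [n].
/o/ — between /n/ and /t/; rule 1 does not apply here → [o].
/t/ (between /o/ and /o/): rule 3 targets it, but not between a vowel and a following unstressed vowel → unchanged [t].
/o/ (between /t/ and /b/) fails the environment for rule 1, so it stays [o].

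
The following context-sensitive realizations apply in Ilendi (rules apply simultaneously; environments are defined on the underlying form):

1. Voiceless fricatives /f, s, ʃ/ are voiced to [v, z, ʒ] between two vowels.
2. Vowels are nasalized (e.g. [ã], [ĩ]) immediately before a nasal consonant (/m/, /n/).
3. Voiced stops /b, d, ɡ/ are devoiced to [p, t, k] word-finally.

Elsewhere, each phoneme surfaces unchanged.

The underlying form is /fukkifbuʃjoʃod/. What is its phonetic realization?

[fukkifbuʃjoʒot]

/f/ — word-initial; rule 1 does not apply here → [f].
/u/ — between /f/ and /k/; rule 2 does not apply here → [u].
/k/ (between /u/ and /k/): no rule targets it → [k].
/k/ (between /k/ and /i/): no rule targets it → [k].
/i/ (between /k/ and /f/): rule 2 targets it, but not before a nasal consonant → unchanged [i].
/f/ (between /i/ and /b/): rule 1 targets it, but not between two vowels → unchanged [f].
/b/ — between /f/ and /u/; rule 3 does not apply here → [b].
/u/ (between /b/ and /ʃ/): rule 2 targets it, but not before a nasal consonant → unchanged [u].
/ʃ/ (between /u/ and /j/) is in the target of rule 1 but the environment (between two vowels) is not met → [ʃ].
/j/ — not in any rule's target class → [j].
/o/ (between /j/ and /ʃ/): rule 2 targets it, but not before a nasal consonant → unchanged [o].
/ʃ/ (between /o/ and /o/) occurs between two vowels → [ʒ] by rule 1.
/o/ (between /ʃ/ and /d/) fails the environment for rule 2, so it stays [o].
/d/ — word-final, word-finally — surfaces as [t] (rule 3).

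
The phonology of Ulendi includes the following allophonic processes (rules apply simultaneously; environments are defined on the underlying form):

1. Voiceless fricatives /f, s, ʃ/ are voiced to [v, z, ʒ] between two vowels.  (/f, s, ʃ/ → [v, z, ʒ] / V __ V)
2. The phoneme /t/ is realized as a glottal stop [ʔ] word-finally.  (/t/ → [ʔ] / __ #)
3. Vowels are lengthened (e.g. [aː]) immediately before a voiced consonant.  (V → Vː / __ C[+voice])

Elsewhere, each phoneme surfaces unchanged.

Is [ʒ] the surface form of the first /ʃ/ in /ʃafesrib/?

No

/ʃ/ (word-initial) fails the environment for rule 1, so it stays [ʃ].
The actual realization is [ʃ], not [ʒ].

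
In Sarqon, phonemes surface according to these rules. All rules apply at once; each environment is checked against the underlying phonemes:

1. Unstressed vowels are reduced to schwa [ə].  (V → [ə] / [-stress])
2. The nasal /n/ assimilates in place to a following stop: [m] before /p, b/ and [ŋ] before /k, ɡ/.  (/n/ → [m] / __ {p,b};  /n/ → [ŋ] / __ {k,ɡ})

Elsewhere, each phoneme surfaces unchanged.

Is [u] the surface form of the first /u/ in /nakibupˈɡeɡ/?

No

/u/ — between /b/ and /p/, in an unstressed syllable — surfaces as [ə] (rule 1).
The actual realization is [ə], not [u].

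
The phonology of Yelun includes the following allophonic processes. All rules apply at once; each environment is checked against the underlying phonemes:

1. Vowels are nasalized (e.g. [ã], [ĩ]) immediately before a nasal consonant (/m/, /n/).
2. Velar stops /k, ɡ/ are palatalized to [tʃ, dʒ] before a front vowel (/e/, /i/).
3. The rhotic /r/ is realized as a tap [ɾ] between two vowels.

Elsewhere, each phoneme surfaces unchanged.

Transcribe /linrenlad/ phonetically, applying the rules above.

/i/ meets the environment for rule 1 (before a nasal consonant) → [ĩ].
/r/ (between /n/ and /e/): rule 3 targets it, but not between two vowels → unchanged [r].
Rule 1 applies to /e/ (between /r/ and /n/: before a nasal consonant) → [ẽ].
/a/ (between /l/ and /d/) fails the environment for rule 1, so it stays [a].

[lĩnrẽnlad]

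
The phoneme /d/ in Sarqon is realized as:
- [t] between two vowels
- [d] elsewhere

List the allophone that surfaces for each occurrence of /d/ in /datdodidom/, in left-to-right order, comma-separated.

[d], [d], [t], [t]

Occurrence 1 (position 1): no conditioning environment matches → elsewhere allophone [d].
Occurrence 2 (position 4): no conditioning environment matches → elsewhere allophone [d].
Occurrence 3 (position 6): between two vowels → [t].
Occurrence 4 (position 8): between two vowels → [t].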